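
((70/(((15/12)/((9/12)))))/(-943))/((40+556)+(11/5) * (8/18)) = -945/12666376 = -0.00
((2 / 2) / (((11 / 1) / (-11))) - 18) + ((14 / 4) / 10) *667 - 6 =4169 / 20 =208.45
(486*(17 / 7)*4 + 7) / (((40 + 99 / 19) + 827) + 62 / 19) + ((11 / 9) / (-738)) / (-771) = 805073741161 / 149069225529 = 5.40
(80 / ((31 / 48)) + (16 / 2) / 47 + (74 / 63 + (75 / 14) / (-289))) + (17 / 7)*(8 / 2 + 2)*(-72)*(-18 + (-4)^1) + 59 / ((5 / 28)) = 891961718923 / 37896570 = 23536.74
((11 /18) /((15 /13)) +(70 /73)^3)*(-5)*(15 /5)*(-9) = 190.53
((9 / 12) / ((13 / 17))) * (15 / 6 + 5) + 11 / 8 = 227 / 26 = 8.73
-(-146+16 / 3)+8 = 446 / 3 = 148.67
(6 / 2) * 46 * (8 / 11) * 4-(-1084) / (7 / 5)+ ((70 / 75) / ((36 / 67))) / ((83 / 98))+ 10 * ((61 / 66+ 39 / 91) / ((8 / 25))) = 8421241651 / 6902280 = 1220.07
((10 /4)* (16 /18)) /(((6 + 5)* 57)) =20 /5643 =0.00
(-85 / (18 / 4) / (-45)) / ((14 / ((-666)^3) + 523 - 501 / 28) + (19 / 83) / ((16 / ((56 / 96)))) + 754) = 576345232512 / 1728838292244757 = 0.00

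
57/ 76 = 3/ 4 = 0.75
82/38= 41/19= 2.16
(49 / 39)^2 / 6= 2401 / 9126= 0.26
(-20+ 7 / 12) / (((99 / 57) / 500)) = -553375 / 99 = -5589.65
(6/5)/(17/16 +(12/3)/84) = 2016/1865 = 1.08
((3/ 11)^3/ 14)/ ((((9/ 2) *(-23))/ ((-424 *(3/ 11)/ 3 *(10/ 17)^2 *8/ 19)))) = 1017600/ 12943390691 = 0.00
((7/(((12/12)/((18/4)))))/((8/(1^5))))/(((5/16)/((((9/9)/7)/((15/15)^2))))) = 1.80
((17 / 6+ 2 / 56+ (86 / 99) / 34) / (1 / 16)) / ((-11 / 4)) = -2182480 / 129591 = -16.84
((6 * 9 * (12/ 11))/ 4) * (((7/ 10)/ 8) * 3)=1701/ 440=3.87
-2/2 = -1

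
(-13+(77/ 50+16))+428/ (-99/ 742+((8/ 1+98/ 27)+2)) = 490104541/ 13519150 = 36.25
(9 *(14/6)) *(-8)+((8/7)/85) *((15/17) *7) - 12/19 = -925500/5491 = -168.55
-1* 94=-94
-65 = -65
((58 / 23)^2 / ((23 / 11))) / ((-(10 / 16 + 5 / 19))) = -5624608 / 1642545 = -3.42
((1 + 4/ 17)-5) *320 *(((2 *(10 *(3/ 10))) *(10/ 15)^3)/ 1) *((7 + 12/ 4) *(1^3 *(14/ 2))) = -22937600/ 153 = -149918.95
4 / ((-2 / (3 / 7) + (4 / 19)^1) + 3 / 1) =-228 / 83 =-2.75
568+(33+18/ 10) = 3014/ 5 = 602.80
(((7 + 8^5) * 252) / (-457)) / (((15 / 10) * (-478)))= 2753100 / 109223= 25.21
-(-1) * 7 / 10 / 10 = 7 / 100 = 0.07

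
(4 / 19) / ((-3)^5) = -4 / 4617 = -0.00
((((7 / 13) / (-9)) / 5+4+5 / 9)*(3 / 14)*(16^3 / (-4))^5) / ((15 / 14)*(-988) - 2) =1033599259638.76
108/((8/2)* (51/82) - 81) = -1476/1073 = -1.38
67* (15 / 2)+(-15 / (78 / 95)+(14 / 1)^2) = 680.23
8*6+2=50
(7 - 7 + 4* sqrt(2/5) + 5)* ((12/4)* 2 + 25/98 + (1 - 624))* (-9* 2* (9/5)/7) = 19582884* sqrt(10)/8575 + 4895721/343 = 21494.99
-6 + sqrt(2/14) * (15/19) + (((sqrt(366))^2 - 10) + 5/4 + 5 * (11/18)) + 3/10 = 15 * sqrt(7)/133 + 63829/180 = 354.90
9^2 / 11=81 / 11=7.36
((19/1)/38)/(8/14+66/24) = 14/93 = 0.15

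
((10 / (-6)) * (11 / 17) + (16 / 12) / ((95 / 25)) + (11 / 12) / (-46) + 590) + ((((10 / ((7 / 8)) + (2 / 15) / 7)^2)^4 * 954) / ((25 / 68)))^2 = 58630201119512376805687684166842367885011711296250442969562653 / 100102316772156788428946685791015625000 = 585702739058085637504719.50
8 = 8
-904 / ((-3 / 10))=9040 / 3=3013.33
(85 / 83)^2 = 7225 / 6889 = 1.05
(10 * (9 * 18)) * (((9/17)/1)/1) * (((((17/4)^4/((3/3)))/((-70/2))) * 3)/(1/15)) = -161170965/448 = -359756.62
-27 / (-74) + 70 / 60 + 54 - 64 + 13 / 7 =-5137 / 777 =-6.61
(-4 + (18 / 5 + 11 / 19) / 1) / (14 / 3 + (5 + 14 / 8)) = 204 / 13015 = 0.02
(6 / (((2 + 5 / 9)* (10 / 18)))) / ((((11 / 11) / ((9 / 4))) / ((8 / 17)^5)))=35831808 / 163283555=0.22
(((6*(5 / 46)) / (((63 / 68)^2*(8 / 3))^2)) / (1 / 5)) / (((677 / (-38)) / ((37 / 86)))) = -5871526300 / 390646010979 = -0.02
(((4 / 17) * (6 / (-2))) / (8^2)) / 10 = -3 / 2720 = -0.00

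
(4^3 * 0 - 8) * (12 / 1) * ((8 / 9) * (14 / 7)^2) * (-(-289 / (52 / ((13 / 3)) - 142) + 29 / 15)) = 829952 / 585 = 1418.72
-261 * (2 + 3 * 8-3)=-6003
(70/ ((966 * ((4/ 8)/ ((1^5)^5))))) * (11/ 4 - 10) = -145/ 138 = -1.05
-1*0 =0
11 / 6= 1.83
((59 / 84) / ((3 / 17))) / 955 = 1003 / 240660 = 0.00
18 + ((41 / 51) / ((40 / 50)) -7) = 2449 / 204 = 12.00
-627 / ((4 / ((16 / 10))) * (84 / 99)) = -20691 / 70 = -295.59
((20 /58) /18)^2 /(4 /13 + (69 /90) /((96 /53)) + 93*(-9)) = -104000 /236984731497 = -0.00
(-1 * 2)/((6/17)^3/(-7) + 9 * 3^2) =-68782/2785455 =-0.02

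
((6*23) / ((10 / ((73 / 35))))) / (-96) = -1679 / 5600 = -0.30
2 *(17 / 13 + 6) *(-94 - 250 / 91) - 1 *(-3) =-1411.00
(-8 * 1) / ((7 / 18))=-144 / 7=-20.57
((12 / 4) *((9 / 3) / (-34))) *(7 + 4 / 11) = -729 / 374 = -1.95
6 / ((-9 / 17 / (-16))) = 181.33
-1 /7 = -0.14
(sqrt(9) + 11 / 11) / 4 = 1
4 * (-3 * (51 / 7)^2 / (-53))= 31212 / 2597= 12.02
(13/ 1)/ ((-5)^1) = -13/ 5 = -2.60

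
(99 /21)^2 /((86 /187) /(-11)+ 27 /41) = 91842993 /2548637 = 36.04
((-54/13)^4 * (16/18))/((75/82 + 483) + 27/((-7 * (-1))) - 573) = -1446149376/465744227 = -3.11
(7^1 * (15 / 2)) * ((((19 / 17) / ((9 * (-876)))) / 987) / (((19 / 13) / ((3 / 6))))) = -65 / 25197264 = -0.00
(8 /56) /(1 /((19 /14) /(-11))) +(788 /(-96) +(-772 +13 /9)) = -30222953 /38808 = -778.78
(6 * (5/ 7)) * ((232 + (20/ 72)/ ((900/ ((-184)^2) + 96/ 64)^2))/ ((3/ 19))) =66267321715120/ 10517991183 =6300.38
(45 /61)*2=90 /61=1.48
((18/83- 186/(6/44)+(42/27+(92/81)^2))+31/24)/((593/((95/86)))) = -562713750895/222172990992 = -2.53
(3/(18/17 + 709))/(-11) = -0.00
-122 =-122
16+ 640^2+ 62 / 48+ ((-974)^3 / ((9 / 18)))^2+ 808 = 81964345311433188703 / 24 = 3415181054643049529.29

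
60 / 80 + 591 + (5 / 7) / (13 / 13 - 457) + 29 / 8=237554 / 399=595.37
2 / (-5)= -2 / 5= -0.40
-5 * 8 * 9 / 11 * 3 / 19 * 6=-6480 / 209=-31.00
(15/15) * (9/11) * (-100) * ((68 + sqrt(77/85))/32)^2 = -17690265/47872-45 * sqrt(6545)/352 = -379.88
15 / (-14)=-15 / 14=-1.07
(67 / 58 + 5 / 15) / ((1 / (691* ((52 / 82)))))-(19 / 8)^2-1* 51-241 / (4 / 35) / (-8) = 196147123 / 228288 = 859.21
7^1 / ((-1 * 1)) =-7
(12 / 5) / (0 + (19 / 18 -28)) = -216 / 2425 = -0.09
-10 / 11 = -0.91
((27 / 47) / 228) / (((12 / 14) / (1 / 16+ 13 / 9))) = 1519 / 342912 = 0.00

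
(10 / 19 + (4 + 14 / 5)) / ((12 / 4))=232 / 95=2.44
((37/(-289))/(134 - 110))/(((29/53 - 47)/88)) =0.01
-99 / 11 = -9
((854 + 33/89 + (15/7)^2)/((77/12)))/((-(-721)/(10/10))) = 44951232/242109637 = 0.19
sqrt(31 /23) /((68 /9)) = 9*sqrt(713) /1564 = 0.15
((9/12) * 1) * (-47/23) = -141/92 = -1.53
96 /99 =32 /33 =0.97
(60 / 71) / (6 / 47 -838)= -141 / 139799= -0.00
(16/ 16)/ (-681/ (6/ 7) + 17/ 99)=-198/ 157277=-0.00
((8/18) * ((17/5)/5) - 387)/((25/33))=-957077/1875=-510.44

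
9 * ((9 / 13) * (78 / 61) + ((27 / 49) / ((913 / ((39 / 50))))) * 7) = 155879397 / 19492550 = 8.00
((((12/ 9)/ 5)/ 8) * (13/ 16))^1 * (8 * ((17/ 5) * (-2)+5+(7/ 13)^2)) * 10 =-3.27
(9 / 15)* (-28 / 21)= -4 / 5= -0.80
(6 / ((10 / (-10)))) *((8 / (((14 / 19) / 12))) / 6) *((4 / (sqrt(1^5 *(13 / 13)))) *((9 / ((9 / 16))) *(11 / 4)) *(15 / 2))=-1203840 / 7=-171977.14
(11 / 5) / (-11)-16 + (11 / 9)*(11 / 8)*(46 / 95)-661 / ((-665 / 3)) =-296959 / 23940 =-12.40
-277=-277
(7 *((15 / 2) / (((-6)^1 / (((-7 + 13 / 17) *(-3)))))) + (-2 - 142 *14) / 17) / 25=-1909 / 170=-11.23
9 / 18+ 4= 4.50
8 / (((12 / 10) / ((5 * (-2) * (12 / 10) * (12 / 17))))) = -960 / 17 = -56.47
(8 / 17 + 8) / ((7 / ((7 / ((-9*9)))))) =-16 / 153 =-0.10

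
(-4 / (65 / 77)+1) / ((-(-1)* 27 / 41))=-5.68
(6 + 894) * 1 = 900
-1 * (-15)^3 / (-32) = -3375 / 32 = -105.47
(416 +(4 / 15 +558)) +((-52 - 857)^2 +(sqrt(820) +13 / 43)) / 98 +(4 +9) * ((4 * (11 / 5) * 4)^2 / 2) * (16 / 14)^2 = sqrt(205) / 49 +3148633154 / 158025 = 19925.20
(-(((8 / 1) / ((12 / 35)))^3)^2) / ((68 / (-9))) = 29412250000 / 1377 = 21359658.68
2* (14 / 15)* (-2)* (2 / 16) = -0.47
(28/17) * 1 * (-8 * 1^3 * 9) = -2016/17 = -118.59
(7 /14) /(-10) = -1 /20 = -0.05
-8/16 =-1/2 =-0.50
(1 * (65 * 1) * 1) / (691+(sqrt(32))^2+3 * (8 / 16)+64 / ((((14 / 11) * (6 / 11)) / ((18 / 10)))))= 4550 / 62331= 0.07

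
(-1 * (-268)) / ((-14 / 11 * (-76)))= 737 / 266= 2.77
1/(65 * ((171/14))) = 14/11115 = 0.00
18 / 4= 9 / 2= 4.50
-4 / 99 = -0.04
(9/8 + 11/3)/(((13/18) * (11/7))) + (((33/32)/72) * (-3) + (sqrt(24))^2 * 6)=5424539/36608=148.18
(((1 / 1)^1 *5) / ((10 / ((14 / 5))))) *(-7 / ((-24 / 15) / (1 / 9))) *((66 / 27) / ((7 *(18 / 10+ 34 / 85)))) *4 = 35 / 81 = 0.43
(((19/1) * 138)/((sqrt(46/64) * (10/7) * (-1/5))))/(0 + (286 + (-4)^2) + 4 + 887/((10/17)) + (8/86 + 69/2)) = -171570 * sqrt(46)/198713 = -5.86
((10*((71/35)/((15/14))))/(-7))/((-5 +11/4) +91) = -16/525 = -0.03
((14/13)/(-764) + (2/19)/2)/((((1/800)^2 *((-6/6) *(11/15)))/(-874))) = 1067126400000/27313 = 39070274.23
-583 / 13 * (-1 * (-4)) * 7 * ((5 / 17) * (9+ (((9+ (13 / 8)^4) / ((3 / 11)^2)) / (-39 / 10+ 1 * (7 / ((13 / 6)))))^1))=10205262204445 / 88598016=115186.13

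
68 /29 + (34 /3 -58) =-3856 /87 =-44.32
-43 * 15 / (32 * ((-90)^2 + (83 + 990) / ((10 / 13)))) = -3225 / 1519184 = -0.00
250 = 250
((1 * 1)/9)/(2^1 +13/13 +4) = 1/63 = 0.02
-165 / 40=-33 / 8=-4.12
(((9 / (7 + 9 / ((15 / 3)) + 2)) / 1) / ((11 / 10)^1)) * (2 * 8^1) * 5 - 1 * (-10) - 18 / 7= 15716 / 231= 68.03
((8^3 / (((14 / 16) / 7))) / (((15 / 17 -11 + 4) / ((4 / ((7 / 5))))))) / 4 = -43520 / 91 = -478.24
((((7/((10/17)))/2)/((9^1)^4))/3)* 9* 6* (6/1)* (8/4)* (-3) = -238/405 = -0.59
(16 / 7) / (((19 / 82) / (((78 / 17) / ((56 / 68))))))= 51168 / 931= 54.96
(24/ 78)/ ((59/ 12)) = 48/ 767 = 0.06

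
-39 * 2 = -78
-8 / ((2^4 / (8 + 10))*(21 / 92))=-276 / 7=-39.43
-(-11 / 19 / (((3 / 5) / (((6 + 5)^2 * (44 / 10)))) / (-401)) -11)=-11741455 / 57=-205990.44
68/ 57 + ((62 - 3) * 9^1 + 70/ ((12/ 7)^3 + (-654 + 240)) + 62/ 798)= 532.10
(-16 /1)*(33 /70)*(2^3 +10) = -4752 /35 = -135.77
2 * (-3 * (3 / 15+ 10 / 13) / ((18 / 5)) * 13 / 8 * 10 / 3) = -35 / 4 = -8.75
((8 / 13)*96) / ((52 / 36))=6912 / 169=40.90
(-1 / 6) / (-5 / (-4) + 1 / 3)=-2 / 19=-0.11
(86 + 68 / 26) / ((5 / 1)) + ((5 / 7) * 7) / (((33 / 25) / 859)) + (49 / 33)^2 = 231729968 / 70785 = 3273.72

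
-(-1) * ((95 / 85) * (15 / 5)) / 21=19 / 119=0.16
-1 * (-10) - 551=-541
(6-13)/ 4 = -7/ 4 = -1.75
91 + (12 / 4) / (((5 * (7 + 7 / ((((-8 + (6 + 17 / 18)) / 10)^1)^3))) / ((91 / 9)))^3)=546357620914214845915601162 / 6003929900163997700962875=91.00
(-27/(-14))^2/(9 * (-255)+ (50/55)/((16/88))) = -729/448840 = -0.00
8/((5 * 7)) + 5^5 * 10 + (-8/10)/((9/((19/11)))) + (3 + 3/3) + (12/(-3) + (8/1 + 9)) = 21668083/693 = 31267.08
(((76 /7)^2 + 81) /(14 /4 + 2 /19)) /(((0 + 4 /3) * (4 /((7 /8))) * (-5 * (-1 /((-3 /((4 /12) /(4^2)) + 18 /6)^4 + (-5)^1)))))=10977492488127 /15344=715425735.67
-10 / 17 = -0.59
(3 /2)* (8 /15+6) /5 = 49 /25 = 1.96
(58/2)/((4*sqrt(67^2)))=29/268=0.11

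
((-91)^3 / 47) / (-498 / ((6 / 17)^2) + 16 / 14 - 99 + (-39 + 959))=31649982 / 6268813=5.05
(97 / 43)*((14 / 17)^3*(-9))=-11.34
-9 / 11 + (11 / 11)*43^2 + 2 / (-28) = 284609 / 154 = 1848.11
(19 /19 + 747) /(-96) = -187 /24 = -7.79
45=45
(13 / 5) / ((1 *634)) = 13 / 3170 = 0.00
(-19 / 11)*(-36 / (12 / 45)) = 2565 / 11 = 233.18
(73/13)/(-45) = -73/585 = -0.12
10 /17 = 0.59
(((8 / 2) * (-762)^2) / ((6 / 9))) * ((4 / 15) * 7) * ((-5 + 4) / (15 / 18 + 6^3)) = -29991.76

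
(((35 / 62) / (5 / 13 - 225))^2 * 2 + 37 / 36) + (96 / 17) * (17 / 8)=76858578881 / 5899586688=13.03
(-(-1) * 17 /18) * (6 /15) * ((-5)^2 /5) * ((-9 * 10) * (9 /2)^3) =-61965 /4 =-15491.25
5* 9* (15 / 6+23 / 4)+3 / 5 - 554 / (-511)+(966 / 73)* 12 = 5434267 / 10220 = 531.73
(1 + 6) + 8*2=23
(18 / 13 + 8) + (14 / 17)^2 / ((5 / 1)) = 178838 / 18785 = 9.52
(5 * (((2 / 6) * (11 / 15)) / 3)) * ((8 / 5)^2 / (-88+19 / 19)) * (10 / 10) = -704 / 58725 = -0.01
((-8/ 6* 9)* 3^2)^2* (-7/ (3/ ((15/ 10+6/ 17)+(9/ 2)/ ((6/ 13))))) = -5368356/ 17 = -315785.65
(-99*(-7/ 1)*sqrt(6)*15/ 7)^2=13231350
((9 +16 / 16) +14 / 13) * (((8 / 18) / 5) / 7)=64 / 455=0.14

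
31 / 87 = 0.36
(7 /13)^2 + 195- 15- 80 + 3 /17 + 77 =509861 /2873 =177.47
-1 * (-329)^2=-108241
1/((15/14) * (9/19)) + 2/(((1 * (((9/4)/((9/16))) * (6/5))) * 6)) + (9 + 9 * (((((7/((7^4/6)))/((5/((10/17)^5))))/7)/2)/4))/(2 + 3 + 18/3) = 115748525535121/40499830685160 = 2.86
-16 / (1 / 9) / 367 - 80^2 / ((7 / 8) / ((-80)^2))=-120258561008 / 2569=-46811428.96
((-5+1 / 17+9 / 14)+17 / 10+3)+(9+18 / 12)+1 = 14163 / 1190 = 11.90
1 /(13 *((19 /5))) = 5 /247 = 0.02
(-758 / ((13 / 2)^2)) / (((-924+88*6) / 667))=505586 / 16731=30.22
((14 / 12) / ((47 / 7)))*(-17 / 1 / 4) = -0.74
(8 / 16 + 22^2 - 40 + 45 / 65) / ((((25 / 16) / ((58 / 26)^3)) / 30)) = 2710105680 / 28561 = 94888.33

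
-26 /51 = -0.51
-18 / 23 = -0.78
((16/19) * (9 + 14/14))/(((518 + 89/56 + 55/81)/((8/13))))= 5806080/582904439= 0.01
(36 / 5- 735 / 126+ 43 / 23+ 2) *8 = 14452 / 345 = 41.89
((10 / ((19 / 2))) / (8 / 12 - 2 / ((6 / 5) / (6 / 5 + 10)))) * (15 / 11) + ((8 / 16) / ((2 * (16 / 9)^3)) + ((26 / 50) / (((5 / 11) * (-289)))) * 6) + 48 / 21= 5784391323017 / 2597726208000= 2.23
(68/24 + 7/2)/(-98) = -0.06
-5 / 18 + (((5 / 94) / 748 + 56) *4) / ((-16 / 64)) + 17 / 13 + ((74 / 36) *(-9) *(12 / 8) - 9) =-3832404185 / 4113252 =-931.72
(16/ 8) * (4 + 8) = 24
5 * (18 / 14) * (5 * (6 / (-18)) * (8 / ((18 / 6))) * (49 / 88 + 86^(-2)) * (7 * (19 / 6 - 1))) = -29452475 / 122034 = -241.35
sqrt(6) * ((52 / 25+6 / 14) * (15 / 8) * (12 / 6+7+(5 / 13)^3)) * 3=39308499 * sqrt(6) / 307580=313.04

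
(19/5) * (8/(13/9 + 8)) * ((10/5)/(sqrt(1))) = 2736/425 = 6.44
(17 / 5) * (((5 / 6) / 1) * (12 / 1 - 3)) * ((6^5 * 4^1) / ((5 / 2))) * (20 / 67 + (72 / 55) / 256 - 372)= -2172762422964 / 18425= -117924690.53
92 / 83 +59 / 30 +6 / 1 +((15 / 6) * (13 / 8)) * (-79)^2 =505233701 / 19920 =25363.14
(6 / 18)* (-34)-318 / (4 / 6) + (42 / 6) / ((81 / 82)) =-38981 / 81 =-481.25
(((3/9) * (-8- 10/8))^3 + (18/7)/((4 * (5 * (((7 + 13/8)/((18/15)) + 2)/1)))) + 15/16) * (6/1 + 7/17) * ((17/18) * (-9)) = 9161463407/5927040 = 1545.71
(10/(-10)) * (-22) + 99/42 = 341/14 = 24.36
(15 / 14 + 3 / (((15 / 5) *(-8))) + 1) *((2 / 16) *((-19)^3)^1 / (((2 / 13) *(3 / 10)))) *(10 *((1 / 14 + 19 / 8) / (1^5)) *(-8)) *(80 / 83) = 166441351375 / 24402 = 6820807.78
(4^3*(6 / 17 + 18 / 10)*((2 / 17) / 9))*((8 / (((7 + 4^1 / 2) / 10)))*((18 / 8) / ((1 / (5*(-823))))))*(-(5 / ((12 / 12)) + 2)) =899637760 / 867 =1037644.48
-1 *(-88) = 88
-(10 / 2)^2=-25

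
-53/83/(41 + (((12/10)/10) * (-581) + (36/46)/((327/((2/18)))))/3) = -29895975/831495826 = -0.04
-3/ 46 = -0.07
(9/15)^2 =9/25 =0.36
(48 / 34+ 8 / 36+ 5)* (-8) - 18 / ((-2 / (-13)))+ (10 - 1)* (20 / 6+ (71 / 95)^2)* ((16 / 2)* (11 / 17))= 15526723 / 1380825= 11.24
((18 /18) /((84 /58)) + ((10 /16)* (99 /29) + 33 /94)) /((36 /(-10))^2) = 18176525 /74190816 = 0.24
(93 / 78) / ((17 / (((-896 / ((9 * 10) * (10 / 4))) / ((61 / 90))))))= -27776 / 67405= -0.41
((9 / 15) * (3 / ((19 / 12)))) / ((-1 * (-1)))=108 / 95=1.14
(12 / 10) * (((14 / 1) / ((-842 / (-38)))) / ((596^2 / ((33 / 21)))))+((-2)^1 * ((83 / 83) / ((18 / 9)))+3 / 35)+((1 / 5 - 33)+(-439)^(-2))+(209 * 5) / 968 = -181056631602809617 / 5547973648882280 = -32.63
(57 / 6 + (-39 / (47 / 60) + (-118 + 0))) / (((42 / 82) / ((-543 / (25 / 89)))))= 9827118251 / 16450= 597393.21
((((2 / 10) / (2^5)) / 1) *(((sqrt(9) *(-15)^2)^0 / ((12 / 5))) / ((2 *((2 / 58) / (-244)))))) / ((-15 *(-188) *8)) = -1769 / 4331520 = -0.00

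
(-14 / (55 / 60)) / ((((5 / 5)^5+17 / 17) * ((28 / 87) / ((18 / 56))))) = -2349 / 308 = -7.63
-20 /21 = -0.95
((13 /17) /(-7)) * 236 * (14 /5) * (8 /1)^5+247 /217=-43630964221 /18445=-2365462.96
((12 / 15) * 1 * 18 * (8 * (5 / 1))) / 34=288 / 17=16.94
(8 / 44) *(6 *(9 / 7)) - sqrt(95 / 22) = -0.68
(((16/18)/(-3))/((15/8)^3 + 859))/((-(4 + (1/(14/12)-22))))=-3584/179489115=-0.00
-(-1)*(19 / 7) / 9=19 / 63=0.30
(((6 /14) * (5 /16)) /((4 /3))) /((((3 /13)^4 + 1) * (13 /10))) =494325 /6415808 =0.08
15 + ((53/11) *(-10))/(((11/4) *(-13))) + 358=588849/1573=374.35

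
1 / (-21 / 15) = -5 / 7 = -0.71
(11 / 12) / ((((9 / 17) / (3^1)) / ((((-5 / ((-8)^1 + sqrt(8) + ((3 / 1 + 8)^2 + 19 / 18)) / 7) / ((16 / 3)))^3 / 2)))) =-443167345883480625 / 104999269517749420250558464 + 831252650369625 * sqrt(2) / 3749973911348193580377088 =-0.00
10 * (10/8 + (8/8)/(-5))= 10.50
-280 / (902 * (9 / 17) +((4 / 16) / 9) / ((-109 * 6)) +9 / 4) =-0.58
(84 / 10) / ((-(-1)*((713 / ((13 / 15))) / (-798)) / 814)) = -6632.38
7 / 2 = 3.50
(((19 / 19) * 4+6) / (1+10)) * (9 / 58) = 45 / 319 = 0.14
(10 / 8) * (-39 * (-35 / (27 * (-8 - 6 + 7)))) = -325 / 36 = -9.03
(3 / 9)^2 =1 / 9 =0.11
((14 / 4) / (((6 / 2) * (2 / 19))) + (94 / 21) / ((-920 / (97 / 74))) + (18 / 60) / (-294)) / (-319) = -18474217 / 532079240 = -0.03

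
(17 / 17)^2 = 1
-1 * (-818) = 818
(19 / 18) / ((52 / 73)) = 1.48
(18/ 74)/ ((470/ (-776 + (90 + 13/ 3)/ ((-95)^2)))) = -63029751/ 156944750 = -0.40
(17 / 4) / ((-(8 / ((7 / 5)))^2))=-833 / 6400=-0.13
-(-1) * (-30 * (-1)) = 30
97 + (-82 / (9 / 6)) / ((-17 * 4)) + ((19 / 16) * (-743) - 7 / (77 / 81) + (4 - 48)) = -7502789 / 8976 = -835.87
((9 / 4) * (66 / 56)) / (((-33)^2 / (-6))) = -9 / 616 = -0.01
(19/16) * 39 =741/16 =46.31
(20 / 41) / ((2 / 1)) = 10 / 41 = 0.24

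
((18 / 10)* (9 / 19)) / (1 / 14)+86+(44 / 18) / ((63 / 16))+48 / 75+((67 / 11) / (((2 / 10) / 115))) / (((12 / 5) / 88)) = 34612535158 / 269325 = 128515.86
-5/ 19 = -0.26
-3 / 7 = -0.43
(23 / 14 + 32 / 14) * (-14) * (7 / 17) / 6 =-3.77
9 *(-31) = -279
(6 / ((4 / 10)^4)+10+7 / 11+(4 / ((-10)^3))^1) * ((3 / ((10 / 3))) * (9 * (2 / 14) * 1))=218301561 / 770000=283.51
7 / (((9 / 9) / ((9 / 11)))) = 63 / 11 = 5.73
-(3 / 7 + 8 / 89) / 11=-323 / 6853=-0.05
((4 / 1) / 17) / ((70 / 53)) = 106 / 595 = 0.18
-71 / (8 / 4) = -71 / 2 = -35.50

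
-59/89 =-0.66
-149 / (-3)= 149 / 3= 49.67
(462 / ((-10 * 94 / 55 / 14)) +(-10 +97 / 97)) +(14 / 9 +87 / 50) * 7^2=-4779151 / 21150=-225.96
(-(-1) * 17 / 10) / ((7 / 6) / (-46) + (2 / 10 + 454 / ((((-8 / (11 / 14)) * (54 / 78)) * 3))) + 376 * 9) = 295596 / 584707271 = 0.00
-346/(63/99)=-3806/7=-543.71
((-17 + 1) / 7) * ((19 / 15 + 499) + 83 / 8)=-122554 / 105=-1167.18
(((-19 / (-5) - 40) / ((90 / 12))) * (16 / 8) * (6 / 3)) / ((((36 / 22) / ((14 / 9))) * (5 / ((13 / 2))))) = -724724 / 30375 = -23.86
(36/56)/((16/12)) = 0.48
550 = 550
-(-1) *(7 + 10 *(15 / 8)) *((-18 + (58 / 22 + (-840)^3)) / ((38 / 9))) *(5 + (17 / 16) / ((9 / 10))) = -298832473986115 / 13376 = -22340944526.47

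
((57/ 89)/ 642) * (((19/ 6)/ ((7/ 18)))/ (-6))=-361/ 266644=-0.00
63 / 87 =21 / 29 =0.72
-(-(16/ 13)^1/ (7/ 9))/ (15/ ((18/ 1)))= 864/ 455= 1.90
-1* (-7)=7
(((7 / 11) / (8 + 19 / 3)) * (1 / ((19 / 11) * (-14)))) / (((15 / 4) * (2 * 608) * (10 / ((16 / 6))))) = -0.00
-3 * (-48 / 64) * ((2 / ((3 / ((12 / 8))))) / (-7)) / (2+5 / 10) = -9 / 70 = -0.13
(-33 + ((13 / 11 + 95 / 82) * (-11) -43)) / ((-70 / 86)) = 358749 / 2870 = 125.00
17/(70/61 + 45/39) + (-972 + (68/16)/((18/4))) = -31656517/32850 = -963.67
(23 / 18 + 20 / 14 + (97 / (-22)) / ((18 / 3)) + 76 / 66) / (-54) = -787 / 13608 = -0.06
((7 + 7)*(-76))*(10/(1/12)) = -127680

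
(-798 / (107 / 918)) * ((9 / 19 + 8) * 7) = -43452612 / 107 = -406099.18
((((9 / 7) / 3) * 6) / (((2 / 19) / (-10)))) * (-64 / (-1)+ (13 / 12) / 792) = -57785555 / 3696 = -15634.62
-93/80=-1.16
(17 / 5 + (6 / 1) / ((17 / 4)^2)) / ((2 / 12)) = 32358 / 1445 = 22.39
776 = 776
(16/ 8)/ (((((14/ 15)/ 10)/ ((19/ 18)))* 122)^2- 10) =225625/ 11999563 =0.02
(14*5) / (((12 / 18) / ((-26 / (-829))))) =2730 / 829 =3.29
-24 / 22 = -12 / 11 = -1.09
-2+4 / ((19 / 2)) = -1.58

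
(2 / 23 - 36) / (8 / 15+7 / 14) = -24780 / 713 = -34.75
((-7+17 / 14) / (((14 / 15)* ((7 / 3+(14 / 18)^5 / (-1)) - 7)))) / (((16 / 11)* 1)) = 71744535 / 83351744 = 0.86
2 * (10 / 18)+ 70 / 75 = 92 / 45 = 2.04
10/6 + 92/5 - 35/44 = 12719/660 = 19.27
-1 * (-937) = 937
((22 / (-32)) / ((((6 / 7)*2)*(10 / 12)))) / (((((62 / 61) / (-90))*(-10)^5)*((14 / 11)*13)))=-66429 / 2579200000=-0.00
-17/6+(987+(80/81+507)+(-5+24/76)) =4578433/3078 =1487.47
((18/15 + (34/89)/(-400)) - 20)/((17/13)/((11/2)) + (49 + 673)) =-47855951/1838384000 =-0.03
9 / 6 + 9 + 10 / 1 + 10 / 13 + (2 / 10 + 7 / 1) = 3701 / 130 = 28.47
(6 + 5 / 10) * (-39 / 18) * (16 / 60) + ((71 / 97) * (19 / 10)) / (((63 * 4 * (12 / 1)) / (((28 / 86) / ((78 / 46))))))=-1319539901 / 351365040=-3.76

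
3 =3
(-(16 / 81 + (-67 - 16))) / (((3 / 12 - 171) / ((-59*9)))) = 1582852 / 6147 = 257.50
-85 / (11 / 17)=-1445 / 11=-131.36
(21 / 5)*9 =189 / 5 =37.80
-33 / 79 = -0.42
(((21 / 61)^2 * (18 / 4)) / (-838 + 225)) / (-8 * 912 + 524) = 3969 / 30893498312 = 0.00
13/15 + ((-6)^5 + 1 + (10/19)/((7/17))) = -15506846/1995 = -7772.86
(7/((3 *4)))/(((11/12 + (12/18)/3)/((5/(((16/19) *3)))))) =665/656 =1.01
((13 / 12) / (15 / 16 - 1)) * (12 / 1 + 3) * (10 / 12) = -216.67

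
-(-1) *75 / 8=75 / 8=9.38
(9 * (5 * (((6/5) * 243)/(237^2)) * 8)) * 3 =34992/6241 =5.61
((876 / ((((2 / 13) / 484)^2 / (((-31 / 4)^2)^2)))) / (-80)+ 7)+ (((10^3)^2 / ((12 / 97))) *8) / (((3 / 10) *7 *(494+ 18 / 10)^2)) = -193750101309735802884413 / 495568362240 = -390965437006.46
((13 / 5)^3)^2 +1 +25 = 5233059 / 15625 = 334.92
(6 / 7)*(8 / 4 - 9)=-6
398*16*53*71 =23962784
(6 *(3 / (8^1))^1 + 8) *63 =2583 / 4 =645.75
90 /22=45 /11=4.09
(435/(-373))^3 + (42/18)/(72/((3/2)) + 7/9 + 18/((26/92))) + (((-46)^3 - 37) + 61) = -66454250921762320/682887844603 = -97313.57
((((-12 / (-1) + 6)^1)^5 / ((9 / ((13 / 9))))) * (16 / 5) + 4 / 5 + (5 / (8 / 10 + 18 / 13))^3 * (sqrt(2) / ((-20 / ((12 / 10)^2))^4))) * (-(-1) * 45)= 129730653 * sqrt(2) / 8947775000 + 43670052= 43670052.02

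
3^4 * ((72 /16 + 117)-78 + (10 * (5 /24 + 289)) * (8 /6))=631737 /2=315868.50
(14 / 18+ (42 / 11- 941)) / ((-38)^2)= -23176 / 35739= -0.65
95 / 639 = 0.15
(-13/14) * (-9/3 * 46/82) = 897/574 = 1.56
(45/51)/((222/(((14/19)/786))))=35/9393486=0.00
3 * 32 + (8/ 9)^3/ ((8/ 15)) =23648/ 243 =97.32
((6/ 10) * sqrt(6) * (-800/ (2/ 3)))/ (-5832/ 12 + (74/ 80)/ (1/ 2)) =3.64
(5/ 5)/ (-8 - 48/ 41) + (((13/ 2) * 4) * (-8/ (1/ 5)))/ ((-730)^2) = -1111997/ 10018520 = -0.11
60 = 60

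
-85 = -85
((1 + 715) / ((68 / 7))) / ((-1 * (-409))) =0.18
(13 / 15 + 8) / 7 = 19 / 15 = 1.27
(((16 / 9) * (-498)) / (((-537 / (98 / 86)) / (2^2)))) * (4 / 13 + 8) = 6246912 / 100061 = 62.43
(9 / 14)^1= 9 / 14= 0.64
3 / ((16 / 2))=3 / 8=0.38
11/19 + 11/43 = 682/817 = 0.83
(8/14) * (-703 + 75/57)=-53328/133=-400.96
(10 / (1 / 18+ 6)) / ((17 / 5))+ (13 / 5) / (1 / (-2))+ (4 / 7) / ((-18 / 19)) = -3103784 / 583695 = -5.32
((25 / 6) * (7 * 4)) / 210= 5 / 9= 0.56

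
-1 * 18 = -18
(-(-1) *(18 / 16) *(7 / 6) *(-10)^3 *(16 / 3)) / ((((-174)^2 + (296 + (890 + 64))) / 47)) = -164500 / 15763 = -10.44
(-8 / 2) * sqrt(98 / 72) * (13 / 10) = -91 / 15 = -6.07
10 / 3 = 3.33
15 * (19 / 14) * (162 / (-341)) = -23085 / 2387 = -9.67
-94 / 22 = -4.27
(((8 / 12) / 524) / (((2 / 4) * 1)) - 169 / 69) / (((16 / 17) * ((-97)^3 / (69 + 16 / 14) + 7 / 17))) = 261519857 / 1308903241800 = 0.00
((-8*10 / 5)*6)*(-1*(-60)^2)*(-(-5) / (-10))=-172800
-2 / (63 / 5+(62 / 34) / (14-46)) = -5440 / 34117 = -0.16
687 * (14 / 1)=9618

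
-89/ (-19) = 89/ 19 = 4.68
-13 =-13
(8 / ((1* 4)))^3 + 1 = 9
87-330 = -243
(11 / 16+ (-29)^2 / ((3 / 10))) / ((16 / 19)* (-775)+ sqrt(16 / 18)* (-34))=-5945645775 / 1380501472+ 825997241* sqrt(2) / 5522005888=-4.10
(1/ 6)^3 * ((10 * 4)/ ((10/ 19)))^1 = 19/ 54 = 0.35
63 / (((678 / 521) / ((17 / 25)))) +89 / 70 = 34.19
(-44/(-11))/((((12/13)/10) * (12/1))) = 65/18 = 3.61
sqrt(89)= 9.43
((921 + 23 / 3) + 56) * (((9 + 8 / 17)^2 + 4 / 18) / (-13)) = -690843118 / 101439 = -6810.43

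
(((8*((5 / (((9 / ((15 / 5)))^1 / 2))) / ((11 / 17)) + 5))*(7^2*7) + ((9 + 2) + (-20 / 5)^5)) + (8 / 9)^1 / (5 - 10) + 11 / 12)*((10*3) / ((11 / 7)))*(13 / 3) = 4836661193 / 2178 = 2220689.25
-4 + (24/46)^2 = -3.73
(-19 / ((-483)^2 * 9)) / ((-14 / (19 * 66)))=3971 / 4899069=0.00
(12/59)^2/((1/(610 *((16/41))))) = 1405440/142721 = 9.85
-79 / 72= -1.10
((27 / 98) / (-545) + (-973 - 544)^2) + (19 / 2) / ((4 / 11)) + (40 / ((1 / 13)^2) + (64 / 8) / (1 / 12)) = 493117679037 / 213640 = 2308171.12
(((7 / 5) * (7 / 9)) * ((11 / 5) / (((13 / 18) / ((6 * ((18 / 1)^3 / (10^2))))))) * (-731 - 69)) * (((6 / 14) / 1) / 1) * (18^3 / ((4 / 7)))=-4061373504.59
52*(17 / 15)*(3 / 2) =442 / 5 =88.40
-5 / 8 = -0.62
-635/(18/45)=-3175/2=-1587.50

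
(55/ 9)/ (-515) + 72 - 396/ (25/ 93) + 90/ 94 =-1400.17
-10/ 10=-1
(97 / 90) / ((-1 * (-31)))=97 / 2790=0.03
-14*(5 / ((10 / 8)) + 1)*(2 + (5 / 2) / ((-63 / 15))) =-295 / 3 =-98.33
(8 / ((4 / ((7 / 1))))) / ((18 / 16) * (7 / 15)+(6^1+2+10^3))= 80 / 5763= 0.01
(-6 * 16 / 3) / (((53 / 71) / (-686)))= 1558592 / 53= 29407.40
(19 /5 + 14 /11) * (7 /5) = 1953 /275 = 7.10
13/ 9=1.44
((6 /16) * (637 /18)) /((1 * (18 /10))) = 3185 /432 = 7.37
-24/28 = -6/7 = -0.86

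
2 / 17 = 0.12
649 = 649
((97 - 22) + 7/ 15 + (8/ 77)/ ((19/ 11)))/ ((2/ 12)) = 301352/ 665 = 453.16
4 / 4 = 1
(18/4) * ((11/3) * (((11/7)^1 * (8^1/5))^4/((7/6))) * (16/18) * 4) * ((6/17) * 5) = 3546.30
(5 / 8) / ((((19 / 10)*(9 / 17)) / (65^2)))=1795625 / 684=2625.18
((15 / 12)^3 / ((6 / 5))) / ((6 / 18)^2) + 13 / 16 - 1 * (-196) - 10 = 25787 / 128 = 201.46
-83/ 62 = -1.34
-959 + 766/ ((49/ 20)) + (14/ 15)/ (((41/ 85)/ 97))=-2764319/ 6027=-458.66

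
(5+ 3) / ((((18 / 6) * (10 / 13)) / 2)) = 104 / 15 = 6.93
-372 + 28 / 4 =-365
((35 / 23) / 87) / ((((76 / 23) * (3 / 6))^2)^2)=425845 / 181406832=0.00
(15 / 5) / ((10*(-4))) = -3 / 40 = -0.08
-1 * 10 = -10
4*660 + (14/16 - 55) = 20687/8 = 2585.88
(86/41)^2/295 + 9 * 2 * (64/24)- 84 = -17844824/495895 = -35.99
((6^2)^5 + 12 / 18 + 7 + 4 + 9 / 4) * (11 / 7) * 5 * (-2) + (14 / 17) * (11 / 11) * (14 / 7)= -678430649689 / 714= -950182982.76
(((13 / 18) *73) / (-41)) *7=-6643 / 738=-9.00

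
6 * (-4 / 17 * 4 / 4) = -24 / 17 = -1.41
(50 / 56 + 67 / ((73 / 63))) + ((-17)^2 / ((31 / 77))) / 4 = 7545843 / 31682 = 238.17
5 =5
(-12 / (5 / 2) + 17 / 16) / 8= -299 / 640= -0.47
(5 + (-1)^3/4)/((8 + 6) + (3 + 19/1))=19/144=0.13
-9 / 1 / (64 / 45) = -405 / 64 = -6.33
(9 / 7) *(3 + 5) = 72 / 7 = 10.29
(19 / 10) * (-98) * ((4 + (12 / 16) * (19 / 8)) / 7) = -4921 / 32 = -153.78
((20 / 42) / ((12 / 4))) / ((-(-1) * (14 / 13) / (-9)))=-65 / 49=-1.33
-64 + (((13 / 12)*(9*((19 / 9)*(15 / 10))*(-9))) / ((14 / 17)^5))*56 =-3161259359 / 76832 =-41145.09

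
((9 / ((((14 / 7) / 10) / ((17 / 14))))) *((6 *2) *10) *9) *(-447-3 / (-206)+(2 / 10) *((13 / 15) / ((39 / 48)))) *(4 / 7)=-15066249.47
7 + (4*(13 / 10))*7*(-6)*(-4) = 4403 / 5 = 880.60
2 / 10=1 / 5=0.20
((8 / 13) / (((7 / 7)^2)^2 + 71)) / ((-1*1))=-1 / 117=-0.01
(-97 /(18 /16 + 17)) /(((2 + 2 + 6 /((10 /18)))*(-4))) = 97 /1073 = 0.09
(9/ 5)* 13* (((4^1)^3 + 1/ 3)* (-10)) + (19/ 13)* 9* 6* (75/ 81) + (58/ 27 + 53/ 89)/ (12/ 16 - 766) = -1432514843252/ 95622579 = -14980.93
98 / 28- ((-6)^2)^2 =-2585 / 2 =-1292.50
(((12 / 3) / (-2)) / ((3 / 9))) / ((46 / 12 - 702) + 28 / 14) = 0.01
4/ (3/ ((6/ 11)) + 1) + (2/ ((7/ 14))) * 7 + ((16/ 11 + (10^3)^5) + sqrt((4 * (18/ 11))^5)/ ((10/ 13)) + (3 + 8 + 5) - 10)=202176 * sqrt(22)/ 6655 + 143000000000005158/ 143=1000000000000178.56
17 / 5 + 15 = 92 / 5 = 18.40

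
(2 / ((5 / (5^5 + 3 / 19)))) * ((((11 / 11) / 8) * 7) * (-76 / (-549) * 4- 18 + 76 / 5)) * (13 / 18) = -1774.48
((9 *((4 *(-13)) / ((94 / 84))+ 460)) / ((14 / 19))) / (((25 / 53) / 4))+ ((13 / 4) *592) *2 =383946736 / 8225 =46680.45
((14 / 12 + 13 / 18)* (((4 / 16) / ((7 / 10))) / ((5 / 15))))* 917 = 11135 / 6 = 1855.83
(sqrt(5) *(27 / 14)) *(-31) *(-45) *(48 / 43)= 903960 *sqrt(5) / 301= 6715.34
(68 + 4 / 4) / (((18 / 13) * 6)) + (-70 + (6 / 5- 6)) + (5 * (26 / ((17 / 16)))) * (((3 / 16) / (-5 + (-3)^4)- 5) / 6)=-4895531 / 29070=-168.40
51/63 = 17/21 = 0.81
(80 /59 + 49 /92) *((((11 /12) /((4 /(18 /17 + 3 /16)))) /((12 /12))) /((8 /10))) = 3747645 /5558272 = 0.67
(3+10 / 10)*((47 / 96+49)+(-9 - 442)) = -38545 / 24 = -1606.04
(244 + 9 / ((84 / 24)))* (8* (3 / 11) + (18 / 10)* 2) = 548868 / 385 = 1425.63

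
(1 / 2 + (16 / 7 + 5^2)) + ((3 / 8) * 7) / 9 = 4717 / 168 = 28.08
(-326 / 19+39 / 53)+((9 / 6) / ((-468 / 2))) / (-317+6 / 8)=-815851888 / 49680345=-16.42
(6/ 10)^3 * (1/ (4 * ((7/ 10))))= 27/ 350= 0.08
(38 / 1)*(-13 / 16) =-247 / 8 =-30.88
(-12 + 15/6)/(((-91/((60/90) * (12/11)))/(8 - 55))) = -3572/1001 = -3.57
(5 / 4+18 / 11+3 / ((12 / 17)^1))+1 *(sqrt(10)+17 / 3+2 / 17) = 16.08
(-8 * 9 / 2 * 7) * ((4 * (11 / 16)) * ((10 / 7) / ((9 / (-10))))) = 1100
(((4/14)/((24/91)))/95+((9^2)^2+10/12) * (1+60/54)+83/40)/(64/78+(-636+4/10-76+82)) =-3695918629/167733216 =-22.03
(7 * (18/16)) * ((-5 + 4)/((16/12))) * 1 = -189/32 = -5.91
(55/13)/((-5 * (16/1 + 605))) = -0.00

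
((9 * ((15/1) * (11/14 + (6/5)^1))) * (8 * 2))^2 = 901440576/49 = 18396746.45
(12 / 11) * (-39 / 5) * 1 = -468 / 55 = -8.51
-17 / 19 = -0.89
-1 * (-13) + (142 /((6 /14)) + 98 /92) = 47665 /138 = 345.40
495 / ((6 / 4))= 330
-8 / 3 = -2.67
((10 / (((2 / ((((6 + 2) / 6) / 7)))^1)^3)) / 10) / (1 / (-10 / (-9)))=80 / 83349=0.00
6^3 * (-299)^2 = 19310616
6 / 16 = 3 / 8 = 0.38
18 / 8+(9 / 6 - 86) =-329 / 4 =-82.25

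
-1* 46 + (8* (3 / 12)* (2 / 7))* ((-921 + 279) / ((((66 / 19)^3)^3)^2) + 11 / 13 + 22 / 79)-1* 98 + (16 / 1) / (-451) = -994396001387352862990967088003399371089 / 6934768029956743473283919248190570496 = -143.39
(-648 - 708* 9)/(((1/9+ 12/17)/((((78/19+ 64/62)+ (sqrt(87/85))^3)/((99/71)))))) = -38039.91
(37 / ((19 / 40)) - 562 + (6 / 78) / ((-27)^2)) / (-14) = 87169427 / 2520882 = 34.58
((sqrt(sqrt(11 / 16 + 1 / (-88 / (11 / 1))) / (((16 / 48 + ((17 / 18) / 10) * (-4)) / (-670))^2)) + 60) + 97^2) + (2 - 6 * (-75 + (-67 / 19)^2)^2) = -1826494185 / 130321 + 15075 * sqrt(3) / 2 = -960.02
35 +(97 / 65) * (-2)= 2081 / 65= 32.02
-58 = -58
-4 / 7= -0.57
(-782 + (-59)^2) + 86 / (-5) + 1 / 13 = 174322 / 65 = 2681.88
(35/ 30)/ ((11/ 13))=1.38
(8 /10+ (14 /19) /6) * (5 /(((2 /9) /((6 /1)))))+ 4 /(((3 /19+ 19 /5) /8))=118469 /893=132.66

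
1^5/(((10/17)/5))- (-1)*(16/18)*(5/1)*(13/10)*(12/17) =1283/102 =12.58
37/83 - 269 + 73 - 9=-16978/83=-204.55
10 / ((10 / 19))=19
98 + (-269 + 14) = -157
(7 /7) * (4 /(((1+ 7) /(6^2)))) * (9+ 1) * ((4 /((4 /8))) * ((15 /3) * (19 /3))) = 45600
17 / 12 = 1.42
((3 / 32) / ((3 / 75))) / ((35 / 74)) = 555 / 112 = 4.96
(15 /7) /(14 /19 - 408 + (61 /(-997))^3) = -282442687305 /53679997207991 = -0.01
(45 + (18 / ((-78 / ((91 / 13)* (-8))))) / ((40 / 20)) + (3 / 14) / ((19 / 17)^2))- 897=-55542297 / 65702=-845.37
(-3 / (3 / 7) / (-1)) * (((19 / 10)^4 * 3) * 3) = 821.02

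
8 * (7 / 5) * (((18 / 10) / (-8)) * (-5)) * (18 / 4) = 56.70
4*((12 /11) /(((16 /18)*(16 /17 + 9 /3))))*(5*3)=13770 /737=18.68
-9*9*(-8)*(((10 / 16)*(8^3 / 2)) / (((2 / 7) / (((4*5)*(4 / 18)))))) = 1612800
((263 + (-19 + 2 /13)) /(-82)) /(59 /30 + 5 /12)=-1.25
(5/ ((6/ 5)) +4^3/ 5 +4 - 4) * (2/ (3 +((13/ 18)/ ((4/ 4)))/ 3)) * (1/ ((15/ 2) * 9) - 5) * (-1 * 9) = 2055342/ 4375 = 469.79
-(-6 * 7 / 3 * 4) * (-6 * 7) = -2352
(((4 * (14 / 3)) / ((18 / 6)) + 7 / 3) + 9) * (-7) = -1106 / 9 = -122.89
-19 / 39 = -0.49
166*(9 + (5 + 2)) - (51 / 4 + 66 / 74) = 391069 / 148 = 2642.36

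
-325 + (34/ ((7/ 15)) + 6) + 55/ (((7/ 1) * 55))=-246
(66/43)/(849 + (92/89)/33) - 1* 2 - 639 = -68731040773/107225015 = -641.00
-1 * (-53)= 53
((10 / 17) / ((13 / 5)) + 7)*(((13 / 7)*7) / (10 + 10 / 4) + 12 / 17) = 1184974 / 93925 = 12.62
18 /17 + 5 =103 /17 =6.06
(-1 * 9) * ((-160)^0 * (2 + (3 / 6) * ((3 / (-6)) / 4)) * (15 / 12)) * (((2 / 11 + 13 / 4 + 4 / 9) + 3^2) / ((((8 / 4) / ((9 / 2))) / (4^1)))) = -7113105 / 2816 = -2525.96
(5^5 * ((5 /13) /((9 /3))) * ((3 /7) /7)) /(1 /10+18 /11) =1718750 /121667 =14.13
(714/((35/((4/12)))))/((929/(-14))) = -476/4645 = -0.10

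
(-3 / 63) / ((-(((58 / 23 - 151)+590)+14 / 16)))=184 / 1709421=0.00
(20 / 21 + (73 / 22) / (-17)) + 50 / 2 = 202297 / 7854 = 25.76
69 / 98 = 0.70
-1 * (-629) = 629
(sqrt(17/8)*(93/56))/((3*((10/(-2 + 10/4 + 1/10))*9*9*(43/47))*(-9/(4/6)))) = -1457*sqrt(34)/175543200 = -0.00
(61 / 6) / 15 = 61 / 90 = 0.68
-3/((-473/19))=57/473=0.12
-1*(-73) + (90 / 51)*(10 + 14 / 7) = 1601 / 17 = 94.18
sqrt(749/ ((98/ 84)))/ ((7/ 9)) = 9* sqrt(642)/ 7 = 32.58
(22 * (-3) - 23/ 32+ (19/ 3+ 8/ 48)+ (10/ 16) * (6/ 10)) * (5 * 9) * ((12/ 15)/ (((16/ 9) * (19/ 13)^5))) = -57593113695/ 316940672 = -181.72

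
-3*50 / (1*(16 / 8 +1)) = -50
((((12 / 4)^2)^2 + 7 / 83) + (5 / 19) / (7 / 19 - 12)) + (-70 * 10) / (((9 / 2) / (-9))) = 1481.06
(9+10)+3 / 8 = 155 / 8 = 19.38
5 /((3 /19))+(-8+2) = 77 /3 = 25.67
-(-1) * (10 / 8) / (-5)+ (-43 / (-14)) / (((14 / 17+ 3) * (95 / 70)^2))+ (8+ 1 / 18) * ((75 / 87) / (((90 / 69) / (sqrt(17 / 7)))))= 17471 / 93860+ 575 * sqrt(119) / 756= 8.48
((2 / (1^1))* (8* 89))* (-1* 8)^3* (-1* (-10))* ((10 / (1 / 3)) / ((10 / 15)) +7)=-379125760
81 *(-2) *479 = -77598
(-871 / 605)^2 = 758641 / 366025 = 2.07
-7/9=-0.78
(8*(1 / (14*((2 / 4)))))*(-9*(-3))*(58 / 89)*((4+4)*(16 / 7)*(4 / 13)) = 6414336 / 56693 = 113.14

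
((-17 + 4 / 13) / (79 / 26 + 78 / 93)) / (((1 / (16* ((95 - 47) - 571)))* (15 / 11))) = 1238413792 / 46875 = 26419.49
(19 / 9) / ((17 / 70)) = 1330 / 153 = 8.69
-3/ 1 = -3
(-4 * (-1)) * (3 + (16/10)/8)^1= 12.80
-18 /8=-9 /4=-2.25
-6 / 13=-0.46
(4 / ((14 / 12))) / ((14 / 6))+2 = 170 / 49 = 3.47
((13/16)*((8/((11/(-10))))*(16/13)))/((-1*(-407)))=-80/4477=-0.02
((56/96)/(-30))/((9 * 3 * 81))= -7/787320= -0.00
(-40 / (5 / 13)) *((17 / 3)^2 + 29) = -57200 / 9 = -6355.56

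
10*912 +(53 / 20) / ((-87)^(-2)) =583557 / 20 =29177.85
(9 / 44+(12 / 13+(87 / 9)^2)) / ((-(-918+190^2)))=-0.00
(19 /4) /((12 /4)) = 19 /12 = 1.58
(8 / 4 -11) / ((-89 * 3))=3 / 89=0.03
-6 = -6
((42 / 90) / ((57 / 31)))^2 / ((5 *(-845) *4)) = -47089 / 12354322500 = -0.00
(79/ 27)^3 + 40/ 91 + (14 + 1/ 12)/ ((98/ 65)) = 3493560269/ 100304568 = 34.83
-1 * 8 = -8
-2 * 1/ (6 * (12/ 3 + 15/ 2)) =-2/ 69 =-0.03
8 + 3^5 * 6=1466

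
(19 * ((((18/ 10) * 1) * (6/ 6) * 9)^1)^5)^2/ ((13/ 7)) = 30722420615036859080127/ 126953125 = 241998143921521.11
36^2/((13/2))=2592/13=199.38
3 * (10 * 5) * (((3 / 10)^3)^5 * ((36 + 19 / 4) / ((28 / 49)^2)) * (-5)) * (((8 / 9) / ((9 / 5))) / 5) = -4244619267 / 32000000000000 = -0.00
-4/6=-2/3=-0.67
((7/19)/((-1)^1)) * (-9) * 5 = 315/19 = 16.58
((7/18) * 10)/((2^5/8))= 35/36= 0.97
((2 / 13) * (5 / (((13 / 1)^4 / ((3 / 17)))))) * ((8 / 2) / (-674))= -60 / 2127137597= -0.00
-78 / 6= -13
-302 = -302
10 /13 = 0.77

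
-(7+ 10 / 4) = -19 / 2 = -9.50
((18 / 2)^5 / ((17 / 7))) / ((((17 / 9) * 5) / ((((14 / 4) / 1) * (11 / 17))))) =286446699 / 49130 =5830.38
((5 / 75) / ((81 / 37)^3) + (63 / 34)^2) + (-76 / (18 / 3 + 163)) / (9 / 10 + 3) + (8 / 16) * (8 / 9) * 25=292258713159391 / 20245765707180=14.44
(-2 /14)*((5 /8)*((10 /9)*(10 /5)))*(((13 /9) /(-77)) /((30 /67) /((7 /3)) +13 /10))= 108875 /43640289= 0.00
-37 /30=-1.23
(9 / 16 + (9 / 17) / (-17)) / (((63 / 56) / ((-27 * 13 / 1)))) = -95823 / 578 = -165.78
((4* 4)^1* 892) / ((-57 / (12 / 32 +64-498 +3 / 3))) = 6174424 / 57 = 108323.23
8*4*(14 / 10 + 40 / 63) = 65.12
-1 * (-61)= 61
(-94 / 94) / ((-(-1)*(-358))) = 1 / 358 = 0.00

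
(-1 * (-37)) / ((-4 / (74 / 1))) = -1369 / 2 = -684.50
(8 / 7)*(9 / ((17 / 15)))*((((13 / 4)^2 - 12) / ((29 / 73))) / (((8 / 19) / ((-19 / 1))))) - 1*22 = 1459.93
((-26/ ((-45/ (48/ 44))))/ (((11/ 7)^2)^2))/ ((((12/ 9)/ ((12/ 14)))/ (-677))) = -36224916/ 805255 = -44.99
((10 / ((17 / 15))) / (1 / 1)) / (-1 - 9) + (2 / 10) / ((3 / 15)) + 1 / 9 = 35 / 153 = 0.23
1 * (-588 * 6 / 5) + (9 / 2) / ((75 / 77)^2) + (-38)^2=928929 / 1250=743.14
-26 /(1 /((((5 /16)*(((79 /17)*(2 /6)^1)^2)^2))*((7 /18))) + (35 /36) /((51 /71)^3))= -169263293299387560 /26381665397928143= -6.42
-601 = -601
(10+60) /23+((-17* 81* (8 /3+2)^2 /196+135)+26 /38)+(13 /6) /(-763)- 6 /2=-34560425 /2000586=-17.28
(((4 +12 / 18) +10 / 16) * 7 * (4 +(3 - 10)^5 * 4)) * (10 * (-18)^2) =-8067888360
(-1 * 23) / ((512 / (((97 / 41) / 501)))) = -2231 / 10516992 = -0.00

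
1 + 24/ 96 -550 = -2195/ 4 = -548.75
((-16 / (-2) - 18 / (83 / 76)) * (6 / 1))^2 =17842176 / 6889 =2589.95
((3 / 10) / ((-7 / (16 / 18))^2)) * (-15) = -32 / 441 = -0.07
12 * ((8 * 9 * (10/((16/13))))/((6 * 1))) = 1170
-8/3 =-2.67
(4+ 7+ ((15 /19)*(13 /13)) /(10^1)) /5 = 421 /190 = 2.22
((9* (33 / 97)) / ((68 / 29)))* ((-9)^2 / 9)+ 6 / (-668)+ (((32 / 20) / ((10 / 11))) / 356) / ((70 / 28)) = 143931059329 / 12254543500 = 11.75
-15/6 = -2.50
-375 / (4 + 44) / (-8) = 125 / 128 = 0.98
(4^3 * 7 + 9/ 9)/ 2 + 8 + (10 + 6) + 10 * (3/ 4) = 256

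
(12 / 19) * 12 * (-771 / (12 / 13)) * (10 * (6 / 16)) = -451035 / 19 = -23738.68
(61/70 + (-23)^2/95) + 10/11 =21503/2926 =7.35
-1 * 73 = -73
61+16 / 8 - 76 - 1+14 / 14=-13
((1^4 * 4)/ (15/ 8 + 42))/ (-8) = -4/ 351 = -0.01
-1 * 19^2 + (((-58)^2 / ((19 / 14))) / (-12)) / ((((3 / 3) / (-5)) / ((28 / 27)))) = 1092781 / 1539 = 710.06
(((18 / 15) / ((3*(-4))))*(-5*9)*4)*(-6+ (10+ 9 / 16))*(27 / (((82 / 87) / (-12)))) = -4629879 / 164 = -28230.97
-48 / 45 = -16 / 15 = -1.07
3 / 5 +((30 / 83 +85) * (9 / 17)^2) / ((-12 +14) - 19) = -1646088 / 2038895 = -0.81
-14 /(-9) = 14 /9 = 1.56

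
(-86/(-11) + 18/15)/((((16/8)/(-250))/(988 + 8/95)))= -232792640/209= -1113840.38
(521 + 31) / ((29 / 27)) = 14904 / 29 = 513.93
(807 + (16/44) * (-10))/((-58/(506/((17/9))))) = -1829259/493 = -3710.46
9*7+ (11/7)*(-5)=386/7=55.14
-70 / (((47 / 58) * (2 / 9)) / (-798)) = 14579460 / 47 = 310201.28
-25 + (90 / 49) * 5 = -775 / 49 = -15.82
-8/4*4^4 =-512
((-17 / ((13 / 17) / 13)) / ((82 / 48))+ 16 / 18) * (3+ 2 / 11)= -2173360 / 4059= -535.44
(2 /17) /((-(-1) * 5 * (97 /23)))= 46 /8245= 0.01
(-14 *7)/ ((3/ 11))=-1078/ 3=-359.33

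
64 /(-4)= -16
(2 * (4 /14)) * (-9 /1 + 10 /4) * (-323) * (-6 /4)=-12597 /7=-1799.57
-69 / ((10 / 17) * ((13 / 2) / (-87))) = 102051 / 65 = 1570.02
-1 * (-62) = 62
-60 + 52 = -8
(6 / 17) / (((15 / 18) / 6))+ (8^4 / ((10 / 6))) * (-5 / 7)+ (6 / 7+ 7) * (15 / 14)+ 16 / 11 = -159712417 / 91630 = -1743.01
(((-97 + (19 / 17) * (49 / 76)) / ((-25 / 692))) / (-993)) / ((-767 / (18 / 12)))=1132631 / 215795450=0.01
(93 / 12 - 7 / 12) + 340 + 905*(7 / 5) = 9685 / 6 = 1614.17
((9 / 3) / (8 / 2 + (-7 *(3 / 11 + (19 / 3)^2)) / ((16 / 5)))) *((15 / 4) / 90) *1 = -99 / 66797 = -0.00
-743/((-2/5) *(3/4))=7430/3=2476.67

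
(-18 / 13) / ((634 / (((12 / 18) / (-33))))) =2 / 45331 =0.00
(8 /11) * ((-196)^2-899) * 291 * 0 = 0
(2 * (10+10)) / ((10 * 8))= 1 / 2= 0.50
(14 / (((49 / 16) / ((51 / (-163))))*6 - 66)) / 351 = -1904 / 5954013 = -0.00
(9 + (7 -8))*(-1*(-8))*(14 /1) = 896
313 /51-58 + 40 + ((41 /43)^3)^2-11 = -22.11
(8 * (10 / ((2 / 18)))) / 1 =720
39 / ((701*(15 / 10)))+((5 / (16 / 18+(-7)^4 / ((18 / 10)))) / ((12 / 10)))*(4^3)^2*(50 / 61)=5402732618 / 513687893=10.52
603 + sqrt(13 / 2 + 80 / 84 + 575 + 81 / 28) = sqrt(1032549) / 42 + 603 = 627.19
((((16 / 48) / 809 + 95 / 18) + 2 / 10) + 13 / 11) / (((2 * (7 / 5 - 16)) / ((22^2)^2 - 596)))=-311589523805 / 5846643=-53293.75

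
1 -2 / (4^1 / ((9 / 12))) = 5 / 8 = 0.62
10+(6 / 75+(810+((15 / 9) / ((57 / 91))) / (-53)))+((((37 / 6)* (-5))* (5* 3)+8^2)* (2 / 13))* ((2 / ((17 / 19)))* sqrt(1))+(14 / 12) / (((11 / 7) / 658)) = 645269007256 / 550803825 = 1171.50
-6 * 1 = -6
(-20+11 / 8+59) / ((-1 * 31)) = -323 / 248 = -1.30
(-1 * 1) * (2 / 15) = -2 / 15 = -0.13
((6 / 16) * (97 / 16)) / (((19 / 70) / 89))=906465 / 1216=745.45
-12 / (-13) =0.92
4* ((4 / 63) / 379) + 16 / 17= 382304 / 405909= 0.94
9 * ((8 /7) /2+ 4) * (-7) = -288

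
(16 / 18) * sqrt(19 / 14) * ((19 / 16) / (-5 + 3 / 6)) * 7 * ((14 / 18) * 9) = -133 * sqrt(266) / 162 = -13.39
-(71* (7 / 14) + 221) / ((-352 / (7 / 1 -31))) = -1539 / 88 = -17.49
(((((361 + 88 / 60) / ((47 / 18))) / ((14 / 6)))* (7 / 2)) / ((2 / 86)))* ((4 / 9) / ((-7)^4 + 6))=935164 / 565645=1.65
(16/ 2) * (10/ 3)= 80/ 3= 26.67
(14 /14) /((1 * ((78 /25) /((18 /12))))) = 25 /52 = 0.48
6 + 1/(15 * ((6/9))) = 61/10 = 6.10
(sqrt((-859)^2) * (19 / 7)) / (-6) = -16321 / 42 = -388.60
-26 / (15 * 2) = -13 / 15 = -0.87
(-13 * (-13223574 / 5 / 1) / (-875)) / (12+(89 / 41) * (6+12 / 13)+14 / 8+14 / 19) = -331599379176 / 249081875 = -1331.29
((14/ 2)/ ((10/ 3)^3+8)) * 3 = 567/ 1216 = 0.47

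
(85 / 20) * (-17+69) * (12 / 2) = 1326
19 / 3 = 6.33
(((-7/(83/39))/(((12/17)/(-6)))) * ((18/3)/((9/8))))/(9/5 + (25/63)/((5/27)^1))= 37.82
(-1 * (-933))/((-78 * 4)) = -311/104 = -2.99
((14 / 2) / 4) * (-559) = -3913 / 4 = -978.25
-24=-24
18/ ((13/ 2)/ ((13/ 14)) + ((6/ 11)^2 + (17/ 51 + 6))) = 3267/ 2474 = 1.32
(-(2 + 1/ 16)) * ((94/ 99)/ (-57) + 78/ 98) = -215471/ 134064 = -1.61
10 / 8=5 / 4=1.25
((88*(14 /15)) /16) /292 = 77 /4380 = 0.02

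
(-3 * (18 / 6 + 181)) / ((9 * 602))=-92 / 903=-0.10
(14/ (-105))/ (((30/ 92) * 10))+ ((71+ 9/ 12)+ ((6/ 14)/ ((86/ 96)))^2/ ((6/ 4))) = 29298335291/ 407704500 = 71.86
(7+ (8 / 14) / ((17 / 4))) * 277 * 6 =11857.46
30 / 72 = 5 / 12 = 0.42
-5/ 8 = -0.62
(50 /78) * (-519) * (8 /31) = -34600 /403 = -85.86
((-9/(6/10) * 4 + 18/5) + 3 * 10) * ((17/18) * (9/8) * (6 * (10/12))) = -140.25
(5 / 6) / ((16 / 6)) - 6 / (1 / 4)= -379 / 16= -23.69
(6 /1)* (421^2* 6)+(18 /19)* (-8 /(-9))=121232860 /19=6380676.84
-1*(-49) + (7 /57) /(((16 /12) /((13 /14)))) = 7461 /152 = 49.09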